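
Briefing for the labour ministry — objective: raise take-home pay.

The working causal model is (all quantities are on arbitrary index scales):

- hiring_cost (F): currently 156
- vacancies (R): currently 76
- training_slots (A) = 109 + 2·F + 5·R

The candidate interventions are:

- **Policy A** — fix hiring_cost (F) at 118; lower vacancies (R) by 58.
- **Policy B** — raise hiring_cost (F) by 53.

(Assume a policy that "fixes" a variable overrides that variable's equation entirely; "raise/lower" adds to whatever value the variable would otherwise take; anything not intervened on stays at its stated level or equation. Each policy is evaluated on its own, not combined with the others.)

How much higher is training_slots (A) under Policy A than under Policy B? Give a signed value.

Policy A (F := 118, R − 58):
  F = 118
  R = 76 − 58 = 18
  A = 109 + 2·118 + 5·18 = 435
Policy B (F + 53):
  F = 156 + 53 = 209
  R = 76
  A = 109 + 2·209 + 5·76 = 907
A: 435 − 907 = -472

-472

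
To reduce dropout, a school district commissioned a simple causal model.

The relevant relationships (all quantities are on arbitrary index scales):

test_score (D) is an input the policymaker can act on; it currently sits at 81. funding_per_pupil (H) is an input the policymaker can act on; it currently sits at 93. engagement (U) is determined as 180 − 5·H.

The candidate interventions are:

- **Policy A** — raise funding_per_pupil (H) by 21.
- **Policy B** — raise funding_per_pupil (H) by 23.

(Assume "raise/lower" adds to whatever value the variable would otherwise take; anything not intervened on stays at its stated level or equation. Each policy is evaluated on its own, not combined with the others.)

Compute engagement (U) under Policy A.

-390

Policy A (H + 21):
  H = 93 + 21 = 114
  U = 180 − 5·114 = -390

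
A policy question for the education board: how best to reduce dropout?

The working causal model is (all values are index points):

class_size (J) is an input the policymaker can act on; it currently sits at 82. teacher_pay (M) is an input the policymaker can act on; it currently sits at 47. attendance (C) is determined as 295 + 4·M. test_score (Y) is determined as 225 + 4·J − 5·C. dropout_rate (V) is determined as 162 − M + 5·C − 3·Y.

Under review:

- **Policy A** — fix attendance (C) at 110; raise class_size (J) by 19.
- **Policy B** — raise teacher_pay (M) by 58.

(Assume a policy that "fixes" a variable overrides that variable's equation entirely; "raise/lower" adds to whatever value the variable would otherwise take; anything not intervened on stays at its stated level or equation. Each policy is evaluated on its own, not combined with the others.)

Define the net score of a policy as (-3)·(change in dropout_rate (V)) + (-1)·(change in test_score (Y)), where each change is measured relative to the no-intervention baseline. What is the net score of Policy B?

Baseline:
  J = 82
  M = 47
  C = 295 + 4·47 = 483
  Y = 225 + 4·82 − 5·483 = -1862
  V = 162 − 47 + 5·483 − 3·(-1862) = 8116
Policy B (M + 58):
  J = 82
  M = 47 + 58 = 105
  C = 295 + 4·105 = 715
  Y = 225 + 4·82 − 5·715 = -3022
  V = 162 − 105 + 5·715 − 3·(-3022) = 12698
ΔV = 12698 − 8116 = 4582; ΔY = -3022 − (-1862) = -1160
Score = (-3)·4582 + (-1)·(-1160) = -12586

-12586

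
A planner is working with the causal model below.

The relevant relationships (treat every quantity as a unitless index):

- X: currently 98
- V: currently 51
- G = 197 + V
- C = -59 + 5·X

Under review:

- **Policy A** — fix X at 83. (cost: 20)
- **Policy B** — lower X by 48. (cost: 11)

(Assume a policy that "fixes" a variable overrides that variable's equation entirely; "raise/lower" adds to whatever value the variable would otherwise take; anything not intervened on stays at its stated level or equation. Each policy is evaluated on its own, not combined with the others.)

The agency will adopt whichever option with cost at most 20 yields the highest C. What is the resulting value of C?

356

Policy A (X := 83):
  X = 83
  C = -59 + 5·83 = 356
Policy B (X − 48):
  X = 98 − 48 = 50
  C = -59 + 5·50 = 191
Comparing — Policy A: C=356, Policy B: C=191. Highest is 356 (Policy A).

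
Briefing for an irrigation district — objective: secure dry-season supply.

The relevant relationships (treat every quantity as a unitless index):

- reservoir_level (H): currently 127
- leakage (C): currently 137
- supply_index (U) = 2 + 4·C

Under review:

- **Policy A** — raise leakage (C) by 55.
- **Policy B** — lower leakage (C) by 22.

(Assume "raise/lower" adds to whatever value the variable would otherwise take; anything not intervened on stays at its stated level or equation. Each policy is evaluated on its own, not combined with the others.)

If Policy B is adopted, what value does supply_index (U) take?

Policy B (C − 22):
  C = 137 − 22 = 115
  U = 2 + 4·115 = 462

462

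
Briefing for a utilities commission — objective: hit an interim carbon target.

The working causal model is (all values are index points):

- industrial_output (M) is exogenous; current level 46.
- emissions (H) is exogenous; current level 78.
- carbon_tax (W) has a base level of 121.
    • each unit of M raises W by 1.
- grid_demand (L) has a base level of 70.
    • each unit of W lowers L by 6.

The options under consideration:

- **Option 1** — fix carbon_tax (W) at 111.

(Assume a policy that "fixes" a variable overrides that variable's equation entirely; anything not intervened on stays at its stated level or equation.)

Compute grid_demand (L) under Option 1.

-596

Option 1 (W := 111):
  M = 46
  W = 111
  L = 70 − 6·111 = -596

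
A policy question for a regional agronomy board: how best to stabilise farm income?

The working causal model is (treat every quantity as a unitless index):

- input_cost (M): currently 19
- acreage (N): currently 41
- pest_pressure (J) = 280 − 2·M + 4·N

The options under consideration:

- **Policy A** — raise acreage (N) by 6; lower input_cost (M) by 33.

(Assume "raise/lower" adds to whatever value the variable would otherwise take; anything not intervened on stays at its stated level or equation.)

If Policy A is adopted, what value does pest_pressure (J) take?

Policy A (N + 6, M − 33):
  M = 19 − 33 = -14
  N = 41 + 6 = 47
  J = 280 − 2·(-14) + 4·47 = 496

496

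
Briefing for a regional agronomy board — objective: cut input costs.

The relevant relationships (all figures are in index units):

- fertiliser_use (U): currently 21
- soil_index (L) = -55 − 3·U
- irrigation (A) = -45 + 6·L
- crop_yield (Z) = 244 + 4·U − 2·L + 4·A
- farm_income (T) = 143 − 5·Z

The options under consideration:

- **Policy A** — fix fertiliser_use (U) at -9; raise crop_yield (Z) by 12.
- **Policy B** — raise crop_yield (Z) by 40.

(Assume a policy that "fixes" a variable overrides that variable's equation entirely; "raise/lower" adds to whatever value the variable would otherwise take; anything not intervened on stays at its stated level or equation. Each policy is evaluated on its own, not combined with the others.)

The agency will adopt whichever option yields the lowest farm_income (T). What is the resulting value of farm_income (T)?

Policy A (U := -9, Z + 12):
  U = -9
  L = -55 − 3·(-9) = -28
  A = -45 + 6·(-28) = -213
  Z = 244 + 4·(-9) − 2·(-28) + 4·(-213) (+12 from intervention) = -576
  T = 143 − 5·(-576) = 3023
Policy B (Z + 40):
  U = 21
  L = -55 − 3·21 = -118
  A = -45 + 6·(-118) = -753
  Z = 244 + 4·21 − 2·(-118) + 4·(-753) (+40 from intervention) = -2408
  T = 143 − 5·(-2408) = 12183
Comparing — Policy A: T=3023, Policy B: T=12183. Lowest is 3023 (Policy A).

3023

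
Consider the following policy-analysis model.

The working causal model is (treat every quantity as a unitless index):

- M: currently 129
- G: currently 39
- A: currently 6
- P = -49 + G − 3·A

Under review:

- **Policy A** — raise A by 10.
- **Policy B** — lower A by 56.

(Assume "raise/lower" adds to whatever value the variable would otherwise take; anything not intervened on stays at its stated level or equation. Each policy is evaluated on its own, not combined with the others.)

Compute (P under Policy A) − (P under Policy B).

-198

Policy A (A + 10):
  G = 39
  A = 6 + 10 = 16
  P = -49 + 39 − 3·16 = -58
Policy B (A − 56):
  G = 39
  A = 6 − 56 = -50
  P = -49 + 39 − 3·(-50) = 140
P: -58 − 140 = -198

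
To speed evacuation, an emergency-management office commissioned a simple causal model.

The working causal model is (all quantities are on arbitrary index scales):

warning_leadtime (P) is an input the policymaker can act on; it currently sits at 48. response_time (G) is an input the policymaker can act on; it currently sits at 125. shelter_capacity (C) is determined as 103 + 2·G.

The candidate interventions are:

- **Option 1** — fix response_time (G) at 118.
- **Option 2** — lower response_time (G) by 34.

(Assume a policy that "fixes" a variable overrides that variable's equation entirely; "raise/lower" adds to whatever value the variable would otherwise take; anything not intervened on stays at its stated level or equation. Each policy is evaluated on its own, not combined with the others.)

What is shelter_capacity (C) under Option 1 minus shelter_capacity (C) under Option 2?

Option 1 (G := 118):
  G = 118
  C = 103 + 2·118 = 339
Option 2 (G − 34):
  G = 125 − 34 = 91
  C = 103 + 2·91 = 285
C: 339 − 285 = 54

54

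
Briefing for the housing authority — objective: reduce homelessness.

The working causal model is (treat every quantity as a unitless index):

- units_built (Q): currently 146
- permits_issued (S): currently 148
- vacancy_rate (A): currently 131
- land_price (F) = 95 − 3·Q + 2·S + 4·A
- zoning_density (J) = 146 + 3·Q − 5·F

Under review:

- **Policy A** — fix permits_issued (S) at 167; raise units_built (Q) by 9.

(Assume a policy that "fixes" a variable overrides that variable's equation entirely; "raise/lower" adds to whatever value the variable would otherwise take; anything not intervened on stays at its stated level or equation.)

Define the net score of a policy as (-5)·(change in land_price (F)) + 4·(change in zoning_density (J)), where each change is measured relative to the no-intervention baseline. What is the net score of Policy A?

Baseline:
  Q = 146
  S = 148
  A = 131
  F = 95 − 3·146 + 2·148 + 4·131 = 477
  J = 146 + 3·146 − 5·477 = -1801
Policy A (S := 167, Q + 9):
  Q = 146 + 9 = 155
  S = 167
  A = 131
  F = 95 − 3·155 + 2·167 + 4·131 = 488
  J = 146 + 3·155 − 5·488 = -1829
ΔF = 488 − 477 = 11; ΔJ = -1829 − (-1801) = -28
Score = (-5)·11 + 4·(-28) = -167

-167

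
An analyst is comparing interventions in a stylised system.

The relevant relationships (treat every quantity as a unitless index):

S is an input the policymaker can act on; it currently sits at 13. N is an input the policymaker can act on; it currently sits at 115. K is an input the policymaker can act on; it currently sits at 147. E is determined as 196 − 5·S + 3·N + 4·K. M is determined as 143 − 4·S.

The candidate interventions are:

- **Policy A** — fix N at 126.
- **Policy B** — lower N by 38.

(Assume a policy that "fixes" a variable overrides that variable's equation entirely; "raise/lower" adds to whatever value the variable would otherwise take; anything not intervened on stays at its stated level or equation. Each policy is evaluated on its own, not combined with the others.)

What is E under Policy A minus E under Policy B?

Policy A (N := 126):
  S = 13
  N = 126
  K = 147
  E = 196 − 5·13 + 3·126 + 4·147 = 1097
Policy B (N − 38):
  S = 13
  N = 115 − 38 = 77
  K = 147
  E = 196 − 5·13 + 3·77 + 4·147 = 950
E: 1097 − 950 = 147

147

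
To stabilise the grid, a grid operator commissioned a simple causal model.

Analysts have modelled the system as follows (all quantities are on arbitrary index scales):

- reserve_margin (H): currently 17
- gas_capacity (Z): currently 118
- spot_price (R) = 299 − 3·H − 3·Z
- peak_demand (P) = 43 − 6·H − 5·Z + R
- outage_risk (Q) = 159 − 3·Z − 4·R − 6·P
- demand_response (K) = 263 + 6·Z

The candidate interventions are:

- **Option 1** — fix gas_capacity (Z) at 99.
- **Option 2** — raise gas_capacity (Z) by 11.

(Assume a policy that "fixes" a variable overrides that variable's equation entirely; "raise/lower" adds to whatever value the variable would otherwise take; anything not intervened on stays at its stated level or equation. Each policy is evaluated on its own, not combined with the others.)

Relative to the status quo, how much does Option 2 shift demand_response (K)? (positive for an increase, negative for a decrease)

Baseline:
  Z = 118
  K = 263 + 6·118 = 971
Option 2 (Z + 11):
  Z = 118 + 11 = 129
  K = 263 + 6·129 = 1037
Change in K: 1037 − 971 = 66

66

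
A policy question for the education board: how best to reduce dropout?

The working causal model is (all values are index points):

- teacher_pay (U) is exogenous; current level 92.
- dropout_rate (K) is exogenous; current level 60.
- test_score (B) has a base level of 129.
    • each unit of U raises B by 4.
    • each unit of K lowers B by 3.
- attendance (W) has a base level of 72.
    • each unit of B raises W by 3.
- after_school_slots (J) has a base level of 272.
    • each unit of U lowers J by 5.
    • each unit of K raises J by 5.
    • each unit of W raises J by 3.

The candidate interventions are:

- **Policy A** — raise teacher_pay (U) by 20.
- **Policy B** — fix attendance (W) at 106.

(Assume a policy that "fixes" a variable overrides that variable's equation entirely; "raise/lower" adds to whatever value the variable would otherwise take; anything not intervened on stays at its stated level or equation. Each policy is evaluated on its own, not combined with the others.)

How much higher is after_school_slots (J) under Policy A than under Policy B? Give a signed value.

Policy A (U + 20):
  U = 92 + 20 = 112
  K = 60
  B = 129 + 4·112 − 3·60 = 397
  W = 72 + 3·397 = 1263
  J = 272 − 5·112 + 5·60 + 3·1263 = 3801
Policy B (W := 106):
  U = 92
  K = 60
  B = 129 + 4·92 − 3·60 = 317
  W = 106
  J = 272 − 5·92 + 5·60 + 3·106 = 430
J: 3801 − 430 = 3371

3371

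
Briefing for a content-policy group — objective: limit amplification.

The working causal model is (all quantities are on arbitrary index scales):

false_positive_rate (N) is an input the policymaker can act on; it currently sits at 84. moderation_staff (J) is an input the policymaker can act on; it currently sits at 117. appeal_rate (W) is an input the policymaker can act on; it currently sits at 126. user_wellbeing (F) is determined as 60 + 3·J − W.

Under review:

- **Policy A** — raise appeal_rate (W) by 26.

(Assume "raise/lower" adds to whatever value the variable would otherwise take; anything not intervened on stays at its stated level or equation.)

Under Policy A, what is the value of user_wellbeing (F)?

Policy A (W + 26):
  J = 117
  W = 126 + 26 = 152
  F = 60 + 3·117 − 152 = 259

259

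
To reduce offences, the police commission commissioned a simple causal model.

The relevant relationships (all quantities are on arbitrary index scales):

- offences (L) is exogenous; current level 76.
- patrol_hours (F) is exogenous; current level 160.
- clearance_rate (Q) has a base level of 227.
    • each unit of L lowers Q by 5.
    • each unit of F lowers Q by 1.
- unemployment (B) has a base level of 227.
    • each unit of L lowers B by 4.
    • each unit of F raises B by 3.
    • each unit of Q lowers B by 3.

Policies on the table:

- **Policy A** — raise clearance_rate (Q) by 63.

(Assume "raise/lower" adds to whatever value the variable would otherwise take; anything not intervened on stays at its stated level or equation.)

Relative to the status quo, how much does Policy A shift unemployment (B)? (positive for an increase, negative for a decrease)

-189

Baseline:
  L = 76
  F = 160
  Q = 227 − 5·76 − 160 = -313
  B = 227 − 4·76 + 3·160 − 3·(-313) = 1342
Policy A (Q + 63):
  L = 76
  F = 160
  Q = 227 − 5·76 − 160 (+63 from intervention) = -250
  B = 227 − 4·76 + 3·160 − 3·(-250) = 1153
Change in B: 1153 − 1342 = -189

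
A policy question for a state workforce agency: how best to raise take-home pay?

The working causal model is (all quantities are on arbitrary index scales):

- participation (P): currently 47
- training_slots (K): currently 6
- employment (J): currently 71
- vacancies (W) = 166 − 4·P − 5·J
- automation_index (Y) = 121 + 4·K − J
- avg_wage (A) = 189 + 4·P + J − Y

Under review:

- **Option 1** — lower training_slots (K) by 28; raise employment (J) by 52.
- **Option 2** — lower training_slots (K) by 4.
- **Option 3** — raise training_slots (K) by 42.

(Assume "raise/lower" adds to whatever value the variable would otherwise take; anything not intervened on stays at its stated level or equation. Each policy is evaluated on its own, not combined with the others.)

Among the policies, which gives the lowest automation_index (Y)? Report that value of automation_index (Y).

-90

Option 1 (K − 28, J + 52):
  K = 6 − 28 = -22
  J = 71 + 52 = 123
  Y = 121 + 4·(-22) − 123 = -90
Option 2 (K − 4):
  K = 6 − 4 = 2
  J = 71
  Y = 121 + 4·2 − 71 = 58
Option 3 (K + 42):
  K = 6 + 42 = 48
  J = 71
  Y = 121 + 4·48 − 71 = 242
Comparing — Option 1: Y=-90, Option 2: Y=58, Option 3: Y=242. Lowest is -90 (Option 1).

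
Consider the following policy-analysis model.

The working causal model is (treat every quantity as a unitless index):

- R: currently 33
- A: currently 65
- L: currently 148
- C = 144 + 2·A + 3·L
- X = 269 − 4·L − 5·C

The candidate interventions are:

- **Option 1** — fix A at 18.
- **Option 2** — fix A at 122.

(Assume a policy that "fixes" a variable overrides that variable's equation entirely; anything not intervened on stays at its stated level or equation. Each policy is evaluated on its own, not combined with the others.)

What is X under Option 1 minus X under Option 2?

1040

Option 1 (A := 18):
  A = 18
  L = 148
  C = 144 + 2·18 + 3·148 = 624
  X = 269 − 4·148 − 5·624 = -3443
Option 2 (A := 122):
  A = 122
  L = 148
  C = 144 + 2·122 + 3·148 = 832
  X = 269 − 4·148 − 5·832 = -4483
X: -3443 − (-4483) = 1040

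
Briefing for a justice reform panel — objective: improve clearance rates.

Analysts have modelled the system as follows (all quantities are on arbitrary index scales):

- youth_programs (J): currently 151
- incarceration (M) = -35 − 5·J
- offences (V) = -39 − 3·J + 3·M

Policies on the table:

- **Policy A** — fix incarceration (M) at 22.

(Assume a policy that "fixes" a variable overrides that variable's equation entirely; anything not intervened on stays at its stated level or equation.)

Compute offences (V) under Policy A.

-426

Policy A (M := 22):
  J = 151
  M = 22
  V = -39 − 3·151 + 3·22 = -426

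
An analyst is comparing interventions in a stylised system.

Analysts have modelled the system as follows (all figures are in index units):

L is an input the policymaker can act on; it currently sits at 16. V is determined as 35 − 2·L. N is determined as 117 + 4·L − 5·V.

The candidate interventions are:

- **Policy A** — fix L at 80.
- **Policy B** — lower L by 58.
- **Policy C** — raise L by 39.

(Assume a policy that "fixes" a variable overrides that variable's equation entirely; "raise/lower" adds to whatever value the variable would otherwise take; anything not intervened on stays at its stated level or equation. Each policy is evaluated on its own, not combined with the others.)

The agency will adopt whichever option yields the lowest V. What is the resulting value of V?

Policy A (L := 80):
  L = 80
  V = 35 − 2·80 = -125
Policy B (L − 58):
  L = 16 − 58 = -42
  V = 35 − 2·(-42) = 119
Policy C (L + 39):
  L = 16 + 39 = 55
  V = 35 − 2·55 = -75
Comparing — Policy A: V=-125, Policy B: V=119, Policy C: V=-75. Lowest is -125 (Policy A).

-125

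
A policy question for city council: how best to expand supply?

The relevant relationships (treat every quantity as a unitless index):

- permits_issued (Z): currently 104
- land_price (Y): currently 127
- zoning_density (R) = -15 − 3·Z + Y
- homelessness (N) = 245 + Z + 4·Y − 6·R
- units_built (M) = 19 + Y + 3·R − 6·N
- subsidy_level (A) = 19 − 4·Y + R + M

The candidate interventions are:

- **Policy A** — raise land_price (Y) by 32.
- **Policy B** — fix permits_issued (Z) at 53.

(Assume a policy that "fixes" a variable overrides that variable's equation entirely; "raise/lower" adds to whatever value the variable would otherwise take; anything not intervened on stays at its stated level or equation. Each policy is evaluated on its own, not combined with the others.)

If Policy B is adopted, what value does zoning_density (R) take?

Policy B (Z := 53):
  Z = 53
  Y = 127
  R = -15 − 3·53 + 127 = -47

-47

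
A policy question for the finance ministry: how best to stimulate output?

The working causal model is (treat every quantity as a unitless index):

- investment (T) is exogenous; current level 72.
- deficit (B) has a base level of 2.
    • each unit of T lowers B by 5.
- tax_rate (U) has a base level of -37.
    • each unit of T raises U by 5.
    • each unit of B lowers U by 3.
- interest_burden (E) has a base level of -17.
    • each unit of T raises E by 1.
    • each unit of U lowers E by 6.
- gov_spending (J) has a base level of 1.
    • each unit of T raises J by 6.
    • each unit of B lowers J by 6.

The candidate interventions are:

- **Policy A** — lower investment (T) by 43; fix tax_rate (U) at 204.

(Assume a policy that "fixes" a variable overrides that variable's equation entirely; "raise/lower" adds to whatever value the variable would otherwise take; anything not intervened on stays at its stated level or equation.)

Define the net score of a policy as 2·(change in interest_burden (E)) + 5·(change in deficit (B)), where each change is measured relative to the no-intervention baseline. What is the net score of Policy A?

Baseline:
  T = 72
  B = 2 − 5·72 = -358
  U = -37 + 5·72 − 3·(-358) = 1397
  E = -17 + 72 − 6·1397 = -8327
Policy A (T − 43, U := 204):
  T = 72 − 43 = 29
  B = 2 − 5·29 = -143
  U = 204
  E = -17 + 29 − 6·204 = -1212
ΔE = -1212 − (-8327) = 7115; ΔB = -143 − (-358) = 215
Score = 2·7115 + 5·215 = 15305

15305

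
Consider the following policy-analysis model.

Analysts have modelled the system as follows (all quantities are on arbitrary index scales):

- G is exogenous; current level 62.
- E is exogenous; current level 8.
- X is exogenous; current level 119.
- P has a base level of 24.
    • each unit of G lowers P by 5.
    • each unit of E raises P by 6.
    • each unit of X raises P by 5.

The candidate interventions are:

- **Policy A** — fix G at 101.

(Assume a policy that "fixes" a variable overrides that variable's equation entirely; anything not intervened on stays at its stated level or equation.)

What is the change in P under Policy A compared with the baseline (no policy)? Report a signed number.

Baseline:
  G = 62
  E = 8
  X = 119
  P = 24 − 5·62 + 6·8 + 5·119 = 357
Policy A (G := 101):
  G = 101
  E = 8
  X = 119
  P = 24 − 5·101 + 6·8 + 5·119 = 162
Change in P: 162 − 357 = -195

-195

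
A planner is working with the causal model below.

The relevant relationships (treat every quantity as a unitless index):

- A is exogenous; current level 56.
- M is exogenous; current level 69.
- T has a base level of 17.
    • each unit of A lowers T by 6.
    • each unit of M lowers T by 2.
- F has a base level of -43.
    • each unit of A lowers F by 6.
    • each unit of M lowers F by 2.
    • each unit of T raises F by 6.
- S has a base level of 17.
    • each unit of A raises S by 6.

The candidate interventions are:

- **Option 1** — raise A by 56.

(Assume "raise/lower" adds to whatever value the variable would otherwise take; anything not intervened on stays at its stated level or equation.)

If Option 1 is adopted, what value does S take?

Option 1 (A + 56):
  A = 56 + 56 = 112
  S = 17 + 6·112 = 689

689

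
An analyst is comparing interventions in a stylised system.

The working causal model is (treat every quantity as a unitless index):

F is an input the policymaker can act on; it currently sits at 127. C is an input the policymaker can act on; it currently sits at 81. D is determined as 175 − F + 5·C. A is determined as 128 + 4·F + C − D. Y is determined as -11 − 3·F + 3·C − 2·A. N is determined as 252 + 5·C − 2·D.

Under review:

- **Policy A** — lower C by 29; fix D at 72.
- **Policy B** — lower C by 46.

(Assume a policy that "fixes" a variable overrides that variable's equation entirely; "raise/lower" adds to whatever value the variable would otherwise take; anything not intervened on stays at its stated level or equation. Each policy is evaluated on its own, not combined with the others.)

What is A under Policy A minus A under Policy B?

Policy A (C − 29, D := 72):
  F = 127
  C = 81 − 29 = 52
  D = 72
  A = 128 + 4·127 + 52 − 72 = 616
Policy B (C − 46):
  F = 127
  C = 81 − 46 = 35
  D = 175 − 127 + 5·35 = 223
  A = 128 + 4·127 + 35 − 223 = 448
A: 616 − 448 = 168

168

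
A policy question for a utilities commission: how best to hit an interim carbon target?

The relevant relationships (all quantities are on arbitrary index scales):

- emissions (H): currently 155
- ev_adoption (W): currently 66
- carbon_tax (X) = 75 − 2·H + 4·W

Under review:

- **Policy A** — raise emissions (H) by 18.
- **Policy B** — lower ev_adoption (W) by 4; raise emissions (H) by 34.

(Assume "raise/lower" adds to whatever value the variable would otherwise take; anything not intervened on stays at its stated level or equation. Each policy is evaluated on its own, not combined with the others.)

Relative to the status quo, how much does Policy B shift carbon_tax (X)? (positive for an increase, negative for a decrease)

-84

Baseline:
  H = 155
  W = 66
  X = 75 − 2·155 + 4·66 = 29
Policy B (W − 4, H + 34):
  H = 155 + 34 = 189
  W = 66 − 4 = 62
  X = 75 − 2·189 + 4·62 = -55
Change in X: -55 − 29 = -84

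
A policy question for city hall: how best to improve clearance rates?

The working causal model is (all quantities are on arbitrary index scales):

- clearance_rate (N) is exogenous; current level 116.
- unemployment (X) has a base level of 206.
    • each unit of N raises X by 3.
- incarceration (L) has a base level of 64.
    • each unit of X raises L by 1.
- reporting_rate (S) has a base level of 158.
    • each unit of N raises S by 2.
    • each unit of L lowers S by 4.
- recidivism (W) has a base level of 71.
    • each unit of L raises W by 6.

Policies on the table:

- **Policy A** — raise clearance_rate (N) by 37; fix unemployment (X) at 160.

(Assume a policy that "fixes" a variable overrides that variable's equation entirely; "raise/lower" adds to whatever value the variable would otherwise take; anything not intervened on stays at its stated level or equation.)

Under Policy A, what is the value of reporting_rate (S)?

-432

Policy A (N + 37, X := 160):
  N = 116 + 37 = 153
  X = 160
  L = 64 + 160 = 224
  S = 158 + 2·153 − 4·224 = -432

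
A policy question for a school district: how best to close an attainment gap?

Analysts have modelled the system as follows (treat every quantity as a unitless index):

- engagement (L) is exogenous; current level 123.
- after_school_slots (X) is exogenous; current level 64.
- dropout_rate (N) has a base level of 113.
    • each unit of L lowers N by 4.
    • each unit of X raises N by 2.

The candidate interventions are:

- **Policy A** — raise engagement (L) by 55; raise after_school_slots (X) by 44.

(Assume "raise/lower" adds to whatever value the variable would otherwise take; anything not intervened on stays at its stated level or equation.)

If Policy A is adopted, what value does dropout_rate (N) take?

Policy A (L + 55, X + 44):
  L = 123 + 55 = 178
  X = 64 + 44 = 108
  N = 113 − 4·178 + 2·108 = -383

-383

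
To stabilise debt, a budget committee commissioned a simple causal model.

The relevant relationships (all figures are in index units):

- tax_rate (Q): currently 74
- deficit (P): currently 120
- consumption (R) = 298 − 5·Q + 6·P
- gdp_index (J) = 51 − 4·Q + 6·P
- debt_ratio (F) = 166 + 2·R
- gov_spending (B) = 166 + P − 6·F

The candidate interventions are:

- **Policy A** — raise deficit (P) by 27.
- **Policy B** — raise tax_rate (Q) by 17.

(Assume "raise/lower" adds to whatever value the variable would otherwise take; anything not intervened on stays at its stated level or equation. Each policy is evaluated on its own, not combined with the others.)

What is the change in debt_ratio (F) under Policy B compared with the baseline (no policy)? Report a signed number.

Baseline:
  Q = 74
  P = 120
  R = 298 − 5·74 + 6·120 = 648
  F = 166 + 2·648 = 1462
Policy B (Q + 17):
  Q = 74 + 17 = 91
  P = 120
  R = 298 − 5·91 + 6·120 = 563
  F = 166 + 2·563 = 1292
Change in F: 1292 − 1462 = -170

-170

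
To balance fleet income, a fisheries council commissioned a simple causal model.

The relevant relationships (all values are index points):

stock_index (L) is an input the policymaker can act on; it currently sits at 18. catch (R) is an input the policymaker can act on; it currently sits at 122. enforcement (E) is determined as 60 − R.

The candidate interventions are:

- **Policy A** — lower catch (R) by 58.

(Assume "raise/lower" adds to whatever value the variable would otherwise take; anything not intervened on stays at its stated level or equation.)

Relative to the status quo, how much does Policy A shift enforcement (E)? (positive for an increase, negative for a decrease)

58

Baseline:
  R = 122
  E = 60 − 122 = -62
Policy A (R − 58):
  R = 122 − 58 = 64
  E = 60 − 64 = -4
Change in E: -4 − (-62) = 58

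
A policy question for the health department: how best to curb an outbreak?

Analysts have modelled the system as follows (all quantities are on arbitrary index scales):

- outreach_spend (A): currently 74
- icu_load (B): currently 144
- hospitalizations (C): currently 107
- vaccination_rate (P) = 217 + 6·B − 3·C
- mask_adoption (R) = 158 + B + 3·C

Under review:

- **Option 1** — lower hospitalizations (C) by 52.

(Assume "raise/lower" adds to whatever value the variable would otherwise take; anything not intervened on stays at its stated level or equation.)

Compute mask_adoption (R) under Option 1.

467

Option 1 (C − 52):
  B = 144
  C = 107 − 52 = 55
  R = 158 + 144 + 3·55 = 467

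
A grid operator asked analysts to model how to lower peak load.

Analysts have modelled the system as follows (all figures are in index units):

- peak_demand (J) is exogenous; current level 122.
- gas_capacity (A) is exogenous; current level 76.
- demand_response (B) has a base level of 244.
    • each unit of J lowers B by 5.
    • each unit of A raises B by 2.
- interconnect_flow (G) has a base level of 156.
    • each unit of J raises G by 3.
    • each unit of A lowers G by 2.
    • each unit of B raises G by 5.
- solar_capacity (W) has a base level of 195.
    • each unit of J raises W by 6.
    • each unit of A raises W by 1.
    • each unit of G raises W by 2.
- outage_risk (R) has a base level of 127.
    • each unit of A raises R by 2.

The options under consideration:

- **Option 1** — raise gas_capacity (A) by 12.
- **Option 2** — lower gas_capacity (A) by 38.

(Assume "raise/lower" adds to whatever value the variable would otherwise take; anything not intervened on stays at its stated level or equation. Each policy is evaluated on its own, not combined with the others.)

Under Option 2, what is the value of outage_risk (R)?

203

Option 2 (A − 38):
  A = 76 − 38 = 38
  R = 127 + 2·38 = 203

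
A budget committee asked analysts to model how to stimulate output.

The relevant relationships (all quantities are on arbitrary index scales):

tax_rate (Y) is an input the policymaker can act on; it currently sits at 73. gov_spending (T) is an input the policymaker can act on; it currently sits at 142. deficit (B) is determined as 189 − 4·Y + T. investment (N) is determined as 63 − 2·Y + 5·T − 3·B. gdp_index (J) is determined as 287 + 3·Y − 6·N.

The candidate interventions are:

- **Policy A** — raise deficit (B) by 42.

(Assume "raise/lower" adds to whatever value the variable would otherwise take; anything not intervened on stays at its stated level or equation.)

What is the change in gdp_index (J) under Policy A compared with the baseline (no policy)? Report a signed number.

756

Baseline:
  Y = 73
  T = 142
  B = 189 − 4·73 + 142 = 39
  N = 63 − 2·73 + 5·142 − 3·39 = 510
  J = 287 + 3·73 − 6·510 = -2554
Policy A (B + 42):
  Y = 73
  T = 142
  B = 189 − 4·73 + 142 (+42 from intervention) = 81
  N = 63 − 2·73 + 5·142 − 3·81 = 384
  J = 287 + 3·73 − 6·384 = -1798
Change in J: -1798 − (-2554) = 756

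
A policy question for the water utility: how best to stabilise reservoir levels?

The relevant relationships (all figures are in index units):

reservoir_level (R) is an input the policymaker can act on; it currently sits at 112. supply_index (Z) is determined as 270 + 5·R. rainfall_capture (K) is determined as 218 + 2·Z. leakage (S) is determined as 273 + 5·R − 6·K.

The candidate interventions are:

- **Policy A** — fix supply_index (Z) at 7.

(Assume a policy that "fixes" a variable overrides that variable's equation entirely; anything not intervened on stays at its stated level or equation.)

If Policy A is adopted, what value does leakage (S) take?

Policy A (Z := 7):
  R = 112
  Z = 7
  K = 218 + 2·7 = 232
  S = 273 + 5·112 − 6·232 = -559

-559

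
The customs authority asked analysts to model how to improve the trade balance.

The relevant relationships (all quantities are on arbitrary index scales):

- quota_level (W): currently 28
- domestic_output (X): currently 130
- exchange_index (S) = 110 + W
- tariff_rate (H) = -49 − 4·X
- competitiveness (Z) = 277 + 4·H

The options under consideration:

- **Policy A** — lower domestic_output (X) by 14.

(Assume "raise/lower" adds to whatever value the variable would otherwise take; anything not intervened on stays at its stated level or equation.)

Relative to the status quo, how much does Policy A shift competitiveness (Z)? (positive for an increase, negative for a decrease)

224

Baseline:
  X = 130
  H = -49 − 4·130 = -569
  Z = 277 + 4·(-569) = -1999
Policy A (X − 14):
  X = 130 − 14 = 116
  H = -49 − 4·116 = -513
  Z = 277 + 4·(-513) = -1775
Change in Z: -1775 − (-1999) = 224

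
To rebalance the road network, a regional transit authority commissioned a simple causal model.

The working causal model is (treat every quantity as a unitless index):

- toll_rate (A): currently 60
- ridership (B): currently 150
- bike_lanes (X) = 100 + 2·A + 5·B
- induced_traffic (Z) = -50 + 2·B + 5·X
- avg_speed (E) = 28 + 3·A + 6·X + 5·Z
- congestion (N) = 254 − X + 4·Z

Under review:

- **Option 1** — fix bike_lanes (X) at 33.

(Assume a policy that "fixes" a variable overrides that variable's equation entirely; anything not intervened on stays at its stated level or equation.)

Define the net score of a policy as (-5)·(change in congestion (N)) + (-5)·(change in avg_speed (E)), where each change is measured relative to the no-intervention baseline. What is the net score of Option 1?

234250

Baseline:
  A = 60
  B = 150
  X = 100 + 2·60 + 5·150 = 970
  Z = -50 + 2·150 + 5·970 = 5100
  E = 28 + 3·60 + 6·970 + 5·5100 = 31528
  N = 254 − 970 + 4·5100 = 19684
Option 1 (X := 33):
  A = 60
  B = 150
  X = 33
  Z = -50 + 2·150 + 5·33 = 415
  E = 28 + 3·60 + 6·33 + 5·415 = 2481
  N = 254 − 33 + 4·415 = 1881
ΔN = 1881 − 19684 = -17803; ΔE = 2481 − 31528 = -29047
Score = (-5)·(-17803) + (-5)·(-29047) = 234250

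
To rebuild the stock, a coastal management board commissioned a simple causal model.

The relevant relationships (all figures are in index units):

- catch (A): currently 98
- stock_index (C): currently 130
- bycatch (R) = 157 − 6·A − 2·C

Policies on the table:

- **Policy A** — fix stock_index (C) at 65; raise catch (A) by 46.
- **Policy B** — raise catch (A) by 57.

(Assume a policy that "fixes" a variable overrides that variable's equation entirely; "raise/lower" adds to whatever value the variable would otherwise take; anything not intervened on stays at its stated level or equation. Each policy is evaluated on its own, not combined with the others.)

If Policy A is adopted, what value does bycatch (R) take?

Policy A (C := 65, A + 46):
  A = 98 + 46 = 144
  C = 65
  R = 157 − 6·144 − 2·65 = -837

-837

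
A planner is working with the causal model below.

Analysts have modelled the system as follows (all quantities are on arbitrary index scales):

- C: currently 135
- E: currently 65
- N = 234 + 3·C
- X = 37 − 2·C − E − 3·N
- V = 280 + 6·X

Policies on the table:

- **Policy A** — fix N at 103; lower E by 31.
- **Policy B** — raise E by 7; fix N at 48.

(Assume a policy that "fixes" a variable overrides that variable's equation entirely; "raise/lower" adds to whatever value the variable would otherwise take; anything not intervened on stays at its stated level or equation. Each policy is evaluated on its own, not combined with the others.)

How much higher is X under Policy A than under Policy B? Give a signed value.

-127

Policy A (N := 103, E − 31):
  C = 135
  E = 65 − 31 = 34
  N = 103
  X = 37 − 2·135 − 34 − 3·103 = -576
Policy B (E + 7, N := 48):
  C = 135
  E = 65 + 7 = 72
  N = 48
  X = 37 − 2·135 − 72 − 3·48 = -449
X: -576 − (-449) = -127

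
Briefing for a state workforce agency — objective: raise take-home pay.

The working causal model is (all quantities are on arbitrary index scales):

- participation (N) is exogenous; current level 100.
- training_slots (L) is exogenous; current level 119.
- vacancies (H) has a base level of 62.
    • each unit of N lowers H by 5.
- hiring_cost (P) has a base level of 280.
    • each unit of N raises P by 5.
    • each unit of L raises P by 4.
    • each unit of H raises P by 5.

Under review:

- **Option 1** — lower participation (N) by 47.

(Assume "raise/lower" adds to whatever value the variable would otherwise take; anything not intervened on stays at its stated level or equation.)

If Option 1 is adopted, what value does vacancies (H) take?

-203

Option 1 (N − 47):
  N = 100 − 47 = 53
  H = 62 − 5·53 = -203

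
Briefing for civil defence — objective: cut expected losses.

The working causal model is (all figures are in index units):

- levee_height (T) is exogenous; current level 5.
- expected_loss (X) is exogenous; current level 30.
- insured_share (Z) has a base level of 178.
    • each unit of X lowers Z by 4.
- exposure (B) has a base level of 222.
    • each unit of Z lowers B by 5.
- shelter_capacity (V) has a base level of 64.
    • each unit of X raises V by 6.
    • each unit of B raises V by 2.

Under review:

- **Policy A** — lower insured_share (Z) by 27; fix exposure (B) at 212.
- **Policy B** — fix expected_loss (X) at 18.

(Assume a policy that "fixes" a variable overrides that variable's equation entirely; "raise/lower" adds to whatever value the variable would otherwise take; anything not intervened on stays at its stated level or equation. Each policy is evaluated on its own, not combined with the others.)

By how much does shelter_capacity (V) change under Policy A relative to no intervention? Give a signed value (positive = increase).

560

Baseline:
  X = 30
  Z = 178 − 4·30 = 58
  B = 222 − 5·58 = -68
  V = 64 + 6·30 + 2·(-68) = 108
Policy A (Z − 27, B := 212):
  X = 30
  Z = 178 − 4·30 (−27 from intervention) = 31
  B = 212
  V = 64 + 6·30 + 2·212 = 668
Change in V: 668 − 108 = 560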